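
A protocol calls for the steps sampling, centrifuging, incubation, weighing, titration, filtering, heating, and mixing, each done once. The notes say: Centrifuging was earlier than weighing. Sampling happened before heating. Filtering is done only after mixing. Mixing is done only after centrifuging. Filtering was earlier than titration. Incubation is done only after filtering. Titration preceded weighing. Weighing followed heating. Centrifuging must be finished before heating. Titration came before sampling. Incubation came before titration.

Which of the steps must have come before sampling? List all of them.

centrifuging, filtering, incubation, mixing, titration

Directly stated before sampling: titration.
Centrifuging reaches sampling via centrifuging → mixing → filtering → titration → sampling.
Filtering reaches sampling via filtering → titration → sampling.
Incubation reaches sampling via incubation → titration → sampling.
Likewise mixing reaches sampling by chaining the stated constraints.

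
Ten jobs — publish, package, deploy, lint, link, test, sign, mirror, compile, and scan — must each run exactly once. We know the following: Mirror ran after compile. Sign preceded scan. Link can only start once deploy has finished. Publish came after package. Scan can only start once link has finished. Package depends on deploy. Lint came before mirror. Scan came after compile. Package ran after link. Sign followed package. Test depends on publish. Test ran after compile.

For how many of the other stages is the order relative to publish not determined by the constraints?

Forced before publish: deploy, link, and package; forced after publish: test.
That leaves compile, lint, mirror, scan, and sign with no forced order relative to publish — 5.

5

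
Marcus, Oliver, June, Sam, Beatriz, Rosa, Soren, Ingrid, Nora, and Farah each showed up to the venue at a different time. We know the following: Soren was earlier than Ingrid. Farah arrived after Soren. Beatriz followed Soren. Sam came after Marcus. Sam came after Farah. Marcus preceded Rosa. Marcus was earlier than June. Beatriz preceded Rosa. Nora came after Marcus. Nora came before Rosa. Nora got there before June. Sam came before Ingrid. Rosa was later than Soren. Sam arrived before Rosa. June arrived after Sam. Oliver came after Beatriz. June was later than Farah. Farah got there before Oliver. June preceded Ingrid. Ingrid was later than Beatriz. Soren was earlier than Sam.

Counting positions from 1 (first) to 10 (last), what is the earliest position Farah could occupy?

2

Soren must come before Farah — 1 forced predecessor.
Nothing else is forced ahead of Farah, so their earliest slot is position 1 + 1 = 2.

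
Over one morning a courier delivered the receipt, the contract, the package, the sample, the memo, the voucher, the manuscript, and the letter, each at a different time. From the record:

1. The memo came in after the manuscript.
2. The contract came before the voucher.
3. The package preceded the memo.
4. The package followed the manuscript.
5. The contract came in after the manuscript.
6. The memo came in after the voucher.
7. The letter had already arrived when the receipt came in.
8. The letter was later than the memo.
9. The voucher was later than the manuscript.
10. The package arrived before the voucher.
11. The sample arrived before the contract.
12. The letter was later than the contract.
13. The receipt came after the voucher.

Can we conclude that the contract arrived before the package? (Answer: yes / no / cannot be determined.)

cannot be determined

No chain of stated constraints runs from the contract to the package, and none runs from the package to the contract either.
So the relative order of the contract and the package is not fixed by the given facts.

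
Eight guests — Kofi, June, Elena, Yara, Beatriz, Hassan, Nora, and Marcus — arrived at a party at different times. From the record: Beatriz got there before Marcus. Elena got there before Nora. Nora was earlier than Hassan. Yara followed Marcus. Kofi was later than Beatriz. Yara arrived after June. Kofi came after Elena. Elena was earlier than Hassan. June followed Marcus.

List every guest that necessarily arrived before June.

Beatriz, Marcus

Directly stated before June: Marcus.
Beatriz reaches June via Beatriz → Marcus → June.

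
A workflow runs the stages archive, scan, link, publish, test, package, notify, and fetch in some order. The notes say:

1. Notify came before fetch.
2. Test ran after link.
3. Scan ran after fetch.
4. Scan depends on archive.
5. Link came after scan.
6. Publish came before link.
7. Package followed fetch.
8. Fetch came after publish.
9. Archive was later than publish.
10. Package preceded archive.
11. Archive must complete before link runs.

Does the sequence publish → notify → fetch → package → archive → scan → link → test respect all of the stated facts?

yes

Check each stated constraint against the proposed order — e.g. publish is ahead of archive; publish is ahead of link. Every pair is in the required order; nothing is violated.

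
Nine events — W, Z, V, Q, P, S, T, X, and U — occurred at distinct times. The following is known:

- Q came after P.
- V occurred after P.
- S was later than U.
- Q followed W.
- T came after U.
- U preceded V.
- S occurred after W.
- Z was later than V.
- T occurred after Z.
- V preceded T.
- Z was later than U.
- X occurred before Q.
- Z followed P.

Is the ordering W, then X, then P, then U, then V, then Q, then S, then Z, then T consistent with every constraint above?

yes

Check each stated constraint against the proposed order — e.g. P is ahead of Z; W is ahead of S. Every pair is in the required order; nothing is violated.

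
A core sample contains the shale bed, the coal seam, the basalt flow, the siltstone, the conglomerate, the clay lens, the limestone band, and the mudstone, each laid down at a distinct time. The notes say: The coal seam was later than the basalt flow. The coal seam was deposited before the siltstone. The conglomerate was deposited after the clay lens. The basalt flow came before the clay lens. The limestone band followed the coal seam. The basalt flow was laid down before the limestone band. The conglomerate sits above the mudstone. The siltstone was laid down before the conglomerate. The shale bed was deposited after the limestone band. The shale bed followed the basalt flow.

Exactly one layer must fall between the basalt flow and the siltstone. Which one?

Tracing the constraints gives the basalt flow → the coal seam → the siltstone, so the coal seam sits after the basalt flow and before the siltstone.
No other layer is forced both after the basalt flow and before the siltstone.

the coal seam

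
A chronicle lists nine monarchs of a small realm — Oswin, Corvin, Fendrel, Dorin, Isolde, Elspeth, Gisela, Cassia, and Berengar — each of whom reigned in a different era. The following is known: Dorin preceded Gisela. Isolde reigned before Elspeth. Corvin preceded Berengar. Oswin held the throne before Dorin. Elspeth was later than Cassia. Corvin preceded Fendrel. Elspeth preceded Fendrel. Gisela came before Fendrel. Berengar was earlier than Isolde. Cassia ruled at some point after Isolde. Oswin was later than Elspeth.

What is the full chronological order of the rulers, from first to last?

The constraints fix every adjacent pair, so only one ordering works:
Corvin → Berengar → Isolde → Cassia → Elspeth → Oswin → Dorin → Gisela → Fendrel.

Corvin, Berengar, Isolde, Cassia, Elspeth, Oswin, Dorin, Gisela, Fendrel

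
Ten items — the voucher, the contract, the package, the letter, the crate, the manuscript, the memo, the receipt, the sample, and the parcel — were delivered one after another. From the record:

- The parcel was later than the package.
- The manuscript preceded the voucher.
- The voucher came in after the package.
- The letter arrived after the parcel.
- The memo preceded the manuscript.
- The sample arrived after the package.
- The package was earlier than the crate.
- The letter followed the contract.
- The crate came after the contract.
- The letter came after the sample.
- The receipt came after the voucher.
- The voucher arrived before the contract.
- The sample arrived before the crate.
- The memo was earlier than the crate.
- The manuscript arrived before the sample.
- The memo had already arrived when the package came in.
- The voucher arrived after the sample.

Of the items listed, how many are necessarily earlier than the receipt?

Directly stated before the receipt: the voucher.
The manuscript reaches the receipt via the manuscript → the voucher → the receipt.
The memo reaches the receipt via the memo → the manuscript → the voucher → the receipt.
The package reaches the receipt via the package → the voucher → the receipt.
Likewise the sample reaches the receipt by chaining the stated constraints.
That's the manuscript, the memo, the package, the sample, and the voucher — 5 in all.

5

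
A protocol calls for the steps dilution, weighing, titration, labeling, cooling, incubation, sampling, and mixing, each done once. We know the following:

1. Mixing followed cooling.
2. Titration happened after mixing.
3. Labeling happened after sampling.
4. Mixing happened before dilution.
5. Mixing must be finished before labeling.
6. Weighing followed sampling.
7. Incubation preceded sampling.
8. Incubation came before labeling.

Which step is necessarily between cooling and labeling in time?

Tracing the constraints gives cooling → mixing → labeling, so mixing sits after cooling and before labeling.
No other step is forced both after cooling and before labeling.

mixing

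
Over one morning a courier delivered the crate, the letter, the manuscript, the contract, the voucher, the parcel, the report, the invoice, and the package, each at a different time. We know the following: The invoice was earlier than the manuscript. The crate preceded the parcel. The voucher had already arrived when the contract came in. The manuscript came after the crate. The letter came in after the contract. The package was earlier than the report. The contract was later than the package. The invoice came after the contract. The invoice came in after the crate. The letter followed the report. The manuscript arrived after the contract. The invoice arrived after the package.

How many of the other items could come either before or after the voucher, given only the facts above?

4

Forced after the voucher: the contract, the invoice, the letter, and the manuscript.
That leaves the crate, the package, the parcel, and the report with no forced order relative to the voucher — 4.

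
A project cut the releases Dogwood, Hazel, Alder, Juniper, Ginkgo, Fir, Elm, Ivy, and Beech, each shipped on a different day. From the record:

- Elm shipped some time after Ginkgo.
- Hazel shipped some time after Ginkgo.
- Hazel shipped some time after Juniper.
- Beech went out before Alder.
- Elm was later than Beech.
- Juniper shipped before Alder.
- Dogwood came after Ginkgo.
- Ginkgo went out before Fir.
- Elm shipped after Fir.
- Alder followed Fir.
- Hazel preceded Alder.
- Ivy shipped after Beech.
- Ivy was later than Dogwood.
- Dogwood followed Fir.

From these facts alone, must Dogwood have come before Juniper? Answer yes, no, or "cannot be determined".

No chain of stated constraints runs from Dogwood to Juniper, and none runs from Juniper to Dogwood either.
So the relative order of Dogwood and Juniper is not fixed by the given facts.

cannot be determined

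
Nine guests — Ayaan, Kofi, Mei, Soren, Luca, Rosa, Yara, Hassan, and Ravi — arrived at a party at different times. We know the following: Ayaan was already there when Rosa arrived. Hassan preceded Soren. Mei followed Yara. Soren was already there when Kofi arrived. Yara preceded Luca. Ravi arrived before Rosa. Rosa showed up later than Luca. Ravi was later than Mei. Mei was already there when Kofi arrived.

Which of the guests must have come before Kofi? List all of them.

Directly stated before Kofi: Mei and Soren.
Hassan reaches Kofi via Hassan → Soren → Kofi.
Yara reaches Kofi via Yara → Mei → Kofi.
No chain forces Ravi (or any of the others) ahead of Kofi.

Hassan, Mei, Soren, Yara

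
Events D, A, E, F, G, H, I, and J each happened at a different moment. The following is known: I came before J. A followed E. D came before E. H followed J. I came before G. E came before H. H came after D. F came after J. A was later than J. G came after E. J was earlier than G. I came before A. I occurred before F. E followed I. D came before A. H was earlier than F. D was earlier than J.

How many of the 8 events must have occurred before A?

4

Directly stated before A: D, E, I, and J.
No chain forces G (or any of the others) ahead of A.
That's D, E, I, and J — 4 in all.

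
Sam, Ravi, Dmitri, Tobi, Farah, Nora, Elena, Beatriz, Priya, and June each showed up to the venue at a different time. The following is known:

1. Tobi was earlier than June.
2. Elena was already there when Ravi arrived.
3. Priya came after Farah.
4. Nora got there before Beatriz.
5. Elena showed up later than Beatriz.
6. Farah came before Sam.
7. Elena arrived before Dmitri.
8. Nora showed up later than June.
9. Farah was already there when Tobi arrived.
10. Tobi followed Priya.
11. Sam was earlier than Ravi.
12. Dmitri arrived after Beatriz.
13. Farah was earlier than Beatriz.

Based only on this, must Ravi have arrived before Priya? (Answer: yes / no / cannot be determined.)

no

Tracing the constraints gives Priya → Tobi → June → Nora → Beatriz → Elena → Ravi, so Priya must come before Ravi.
That means Ravi cannot be before Priya.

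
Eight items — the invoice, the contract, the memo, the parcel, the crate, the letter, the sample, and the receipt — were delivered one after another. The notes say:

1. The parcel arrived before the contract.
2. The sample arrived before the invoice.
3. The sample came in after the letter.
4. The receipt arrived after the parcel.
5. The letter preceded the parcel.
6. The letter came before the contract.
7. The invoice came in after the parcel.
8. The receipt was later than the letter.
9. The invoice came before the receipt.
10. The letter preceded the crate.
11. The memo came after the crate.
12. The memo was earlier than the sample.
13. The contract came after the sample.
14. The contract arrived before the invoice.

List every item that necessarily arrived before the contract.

the crate, the letter, the memo, the parcel, the sample

Directly stated before the contract: the letter, the parcel, and the sample.
The crate reaches the contract via the crate → the memo → the sample → the contract.
The memo reaches the contract via the memo → the sample → the contract.
No chain forces the invoice (or any of the others) ahead of the contract.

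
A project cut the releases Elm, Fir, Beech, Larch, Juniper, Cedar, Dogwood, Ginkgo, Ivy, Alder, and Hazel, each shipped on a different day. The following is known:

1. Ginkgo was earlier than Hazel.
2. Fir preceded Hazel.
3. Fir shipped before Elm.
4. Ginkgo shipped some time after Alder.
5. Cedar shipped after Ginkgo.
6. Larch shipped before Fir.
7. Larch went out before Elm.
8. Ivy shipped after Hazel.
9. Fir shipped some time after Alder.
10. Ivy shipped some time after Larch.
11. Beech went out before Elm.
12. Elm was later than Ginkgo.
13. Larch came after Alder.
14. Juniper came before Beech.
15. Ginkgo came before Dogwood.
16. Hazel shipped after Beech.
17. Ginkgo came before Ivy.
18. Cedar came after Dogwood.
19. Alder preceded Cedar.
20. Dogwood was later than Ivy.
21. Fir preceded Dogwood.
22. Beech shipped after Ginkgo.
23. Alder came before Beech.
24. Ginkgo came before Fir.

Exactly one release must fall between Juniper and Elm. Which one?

Beech

Tracing the constraints gives Juniper → Beech → Elm, so Beech sits after Juniper and before Elm.
No other release is forced both after Juniper and before Elm.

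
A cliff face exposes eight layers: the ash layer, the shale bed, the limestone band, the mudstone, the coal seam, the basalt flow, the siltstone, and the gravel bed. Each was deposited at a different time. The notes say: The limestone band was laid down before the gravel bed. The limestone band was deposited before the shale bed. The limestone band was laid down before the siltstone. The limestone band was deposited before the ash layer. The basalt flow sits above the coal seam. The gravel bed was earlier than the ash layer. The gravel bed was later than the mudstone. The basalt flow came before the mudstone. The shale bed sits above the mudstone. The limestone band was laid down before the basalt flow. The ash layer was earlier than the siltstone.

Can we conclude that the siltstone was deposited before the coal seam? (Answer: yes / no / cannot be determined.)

no

Tracing the constraints gives the coal seam → the basalt flow → the mudstone → the gravel bed → the ash layer → the siltstone, so the coal seam must come before the siltstone.
That means the siltstone cannot be before the coal seam.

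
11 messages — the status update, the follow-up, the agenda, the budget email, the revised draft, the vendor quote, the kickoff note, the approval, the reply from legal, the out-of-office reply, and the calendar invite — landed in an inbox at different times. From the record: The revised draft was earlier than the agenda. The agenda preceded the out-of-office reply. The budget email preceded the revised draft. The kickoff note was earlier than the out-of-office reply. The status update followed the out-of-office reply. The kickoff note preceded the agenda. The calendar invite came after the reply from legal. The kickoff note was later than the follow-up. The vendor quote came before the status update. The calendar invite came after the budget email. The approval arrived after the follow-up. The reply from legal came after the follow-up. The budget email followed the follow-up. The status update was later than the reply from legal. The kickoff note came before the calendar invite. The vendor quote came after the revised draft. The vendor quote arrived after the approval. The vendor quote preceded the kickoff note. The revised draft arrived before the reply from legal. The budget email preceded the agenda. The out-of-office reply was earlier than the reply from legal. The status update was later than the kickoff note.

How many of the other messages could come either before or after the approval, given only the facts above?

Forced before the approval: the follow-up; forced after the approval: the agenda, the calendar invite, the kickoff note, the out-of-office reply, the reply from legal, the status update, and the vendor quote.
That leaves the budget email and the revised draft with no forced order relative to the approval — 2.

2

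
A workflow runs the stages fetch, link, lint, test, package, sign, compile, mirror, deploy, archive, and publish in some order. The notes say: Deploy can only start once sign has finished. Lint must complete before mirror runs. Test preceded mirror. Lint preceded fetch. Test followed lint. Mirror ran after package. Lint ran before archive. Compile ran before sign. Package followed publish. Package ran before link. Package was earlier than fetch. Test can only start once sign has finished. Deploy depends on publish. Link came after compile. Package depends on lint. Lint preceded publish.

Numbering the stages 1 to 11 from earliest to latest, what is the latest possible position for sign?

Sign must come before deploy, mirror, and test — 3 stages forced after it.
Everything else can be placed before sign in some valid order, so sign can sit as late as position 11 − 3 = 8.

8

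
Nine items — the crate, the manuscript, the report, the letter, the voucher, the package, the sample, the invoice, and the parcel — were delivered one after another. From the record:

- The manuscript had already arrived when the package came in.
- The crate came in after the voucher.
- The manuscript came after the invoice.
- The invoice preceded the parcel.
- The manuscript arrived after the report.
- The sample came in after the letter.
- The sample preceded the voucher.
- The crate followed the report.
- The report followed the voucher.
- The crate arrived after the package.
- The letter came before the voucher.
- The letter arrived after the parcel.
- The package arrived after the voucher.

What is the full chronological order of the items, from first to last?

the invoice, the parcel, the letter, the sample, the voucher, the report, the manuscript, the package, the crate

The constraints fix every adjacent pair, so only one ordering works:
the invoice → the parcel → the letter → the sample → the voucher → the report → the manuscript → the package → the crate.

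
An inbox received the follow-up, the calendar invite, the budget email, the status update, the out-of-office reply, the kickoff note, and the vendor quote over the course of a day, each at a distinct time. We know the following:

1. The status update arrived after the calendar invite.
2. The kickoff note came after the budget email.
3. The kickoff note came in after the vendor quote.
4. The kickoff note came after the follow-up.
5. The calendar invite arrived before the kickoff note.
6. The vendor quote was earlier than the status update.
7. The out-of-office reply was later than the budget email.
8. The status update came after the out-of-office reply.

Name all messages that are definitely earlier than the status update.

Directly stated before the status update: the calendar invite, the out-of-office reply, and the vendor quote.
The budget email reaches the status update via the budget email → the out-of-office reply → the status update.
No chain forces the follow-up (or any of the others) ahead of the status update.

the budget email, the calendar invite, the out-of-office reply, the vendor quote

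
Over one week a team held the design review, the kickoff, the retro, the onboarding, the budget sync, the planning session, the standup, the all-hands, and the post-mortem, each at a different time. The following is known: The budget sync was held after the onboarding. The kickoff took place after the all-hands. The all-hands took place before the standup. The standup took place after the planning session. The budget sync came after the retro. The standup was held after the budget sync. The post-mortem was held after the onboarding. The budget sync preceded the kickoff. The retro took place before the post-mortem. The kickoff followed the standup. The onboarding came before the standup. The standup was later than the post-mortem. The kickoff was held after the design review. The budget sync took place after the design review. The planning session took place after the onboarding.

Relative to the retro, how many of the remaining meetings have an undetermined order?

4

Forced after the retro: the budget sync, the kickoff, the post-mortem, and the standup.
That leaves the all-hands, the design review, the onboarding, and the planning session with no forced order relative to the retro — 4.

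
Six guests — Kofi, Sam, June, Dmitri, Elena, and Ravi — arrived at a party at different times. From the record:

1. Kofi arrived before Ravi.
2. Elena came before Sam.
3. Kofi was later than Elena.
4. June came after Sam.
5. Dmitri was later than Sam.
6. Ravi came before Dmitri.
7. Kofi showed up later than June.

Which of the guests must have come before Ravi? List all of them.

Directly stated before Ravi: Kofi.
Elena reaches Ravi via Elena → Kofi → Ravi.
June reaches Ravi via June → Kofi → Ravi.
Sam reaches Ravi via Sam → June → Kofi → Ravi.
No chain forces Dmitri ahead of Ravi.

Elena, June, Kofi, Sam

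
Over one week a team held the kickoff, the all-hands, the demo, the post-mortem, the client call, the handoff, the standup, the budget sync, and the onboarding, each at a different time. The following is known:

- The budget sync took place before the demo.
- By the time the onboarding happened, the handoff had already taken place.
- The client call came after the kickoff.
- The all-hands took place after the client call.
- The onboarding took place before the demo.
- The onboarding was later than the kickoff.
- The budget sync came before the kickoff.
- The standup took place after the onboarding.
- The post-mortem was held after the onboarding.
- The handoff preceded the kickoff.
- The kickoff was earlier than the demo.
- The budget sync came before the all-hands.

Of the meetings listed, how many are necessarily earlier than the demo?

4

Directly stated before the demo: the budget sync, the kickoff, and the onboarding.
The handoff reaches the demo via the handoff → the onboarding → the demo.
No chain forces the client call (or any of the others) ahead of the demo.
That's the budget sync, the handoff, the kickoff, and the onboarding — 4 in all.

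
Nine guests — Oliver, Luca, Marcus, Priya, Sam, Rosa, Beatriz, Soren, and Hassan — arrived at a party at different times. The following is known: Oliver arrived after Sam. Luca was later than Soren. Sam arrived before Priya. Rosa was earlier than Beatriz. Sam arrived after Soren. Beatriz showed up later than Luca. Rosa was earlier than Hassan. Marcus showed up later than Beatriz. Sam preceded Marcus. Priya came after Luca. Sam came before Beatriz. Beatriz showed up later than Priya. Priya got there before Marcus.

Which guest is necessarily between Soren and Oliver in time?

Tracing the constraints gives Soren → Sam → Oliver, so Sam sits after Soren and before Oliver.
No other guest is forced both after Soren and before Oliver.

Sam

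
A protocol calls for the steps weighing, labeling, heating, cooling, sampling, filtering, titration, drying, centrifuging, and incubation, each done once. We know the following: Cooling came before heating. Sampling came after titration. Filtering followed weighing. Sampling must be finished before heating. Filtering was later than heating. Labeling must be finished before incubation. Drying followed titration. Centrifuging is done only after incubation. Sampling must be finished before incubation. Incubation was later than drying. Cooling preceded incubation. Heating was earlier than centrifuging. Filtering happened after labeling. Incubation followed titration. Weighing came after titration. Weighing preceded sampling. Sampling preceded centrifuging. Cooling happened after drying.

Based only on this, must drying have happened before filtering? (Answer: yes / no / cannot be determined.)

yes

Chain the constraints: drying → cooling → heating → filtering. Each link is directly stated, so drying comes before filtering.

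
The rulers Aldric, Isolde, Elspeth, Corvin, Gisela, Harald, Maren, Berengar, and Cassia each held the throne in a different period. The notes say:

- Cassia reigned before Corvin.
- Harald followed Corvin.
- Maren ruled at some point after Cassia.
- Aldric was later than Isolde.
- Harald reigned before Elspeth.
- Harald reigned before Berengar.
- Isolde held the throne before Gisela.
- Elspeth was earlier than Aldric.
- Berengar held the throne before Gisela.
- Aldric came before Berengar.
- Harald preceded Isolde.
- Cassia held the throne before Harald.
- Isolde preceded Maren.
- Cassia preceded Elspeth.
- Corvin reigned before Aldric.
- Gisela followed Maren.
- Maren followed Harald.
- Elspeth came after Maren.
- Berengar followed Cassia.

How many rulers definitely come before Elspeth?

Directly stated before Elspeth: Cassia, Harald, and Maren.
Corvin reaches Elspeth via Corvin → Harald → Elspeth.
Isolde reaches Elspeth via Isolde → Maren → Elspeth.
No chain forces Gisela (or any of the others) ahead of Elspeth.
That's Cassia, Corvin, Harald, Isolde, and Maren — 5 in all.

5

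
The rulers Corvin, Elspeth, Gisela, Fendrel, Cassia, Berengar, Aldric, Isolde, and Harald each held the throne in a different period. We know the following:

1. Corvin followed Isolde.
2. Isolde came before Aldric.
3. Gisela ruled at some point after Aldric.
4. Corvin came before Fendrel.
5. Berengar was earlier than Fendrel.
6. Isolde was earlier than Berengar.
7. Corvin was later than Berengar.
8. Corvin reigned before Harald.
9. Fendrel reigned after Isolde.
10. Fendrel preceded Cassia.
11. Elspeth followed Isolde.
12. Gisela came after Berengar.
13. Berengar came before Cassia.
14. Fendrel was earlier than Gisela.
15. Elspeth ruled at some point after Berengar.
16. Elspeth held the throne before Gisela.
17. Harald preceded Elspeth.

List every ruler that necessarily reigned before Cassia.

Directly stated before Cassia: Berengar and Fendrel.
Corvin reaches Cassia via Corvin → Fendrel → Cassia.
Isolde reaches Cassia via Isolde → Berengar → Cassia.
No chain forces Aldric (or any of the others) ahead of Cassia.

Berengar, Corvin, Fendrel, Isolde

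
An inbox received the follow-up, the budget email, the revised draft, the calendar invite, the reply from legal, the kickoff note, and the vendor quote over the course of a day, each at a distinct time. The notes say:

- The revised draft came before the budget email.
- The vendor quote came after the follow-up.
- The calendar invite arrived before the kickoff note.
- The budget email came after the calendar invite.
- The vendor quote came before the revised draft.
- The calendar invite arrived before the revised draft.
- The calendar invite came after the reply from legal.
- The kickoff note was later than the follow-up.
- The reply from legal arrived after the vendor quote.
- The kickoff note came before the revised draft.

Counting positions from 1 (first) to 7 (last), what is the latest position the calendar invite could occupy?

4

The calendar invite must come before the budget email, the kickoff note, and the revised draft — 3 messages forced after it.
Everything else can be placed before the calendar invite in some valid order, so the calendar invite can sit as late as position 7 − 3 = 4.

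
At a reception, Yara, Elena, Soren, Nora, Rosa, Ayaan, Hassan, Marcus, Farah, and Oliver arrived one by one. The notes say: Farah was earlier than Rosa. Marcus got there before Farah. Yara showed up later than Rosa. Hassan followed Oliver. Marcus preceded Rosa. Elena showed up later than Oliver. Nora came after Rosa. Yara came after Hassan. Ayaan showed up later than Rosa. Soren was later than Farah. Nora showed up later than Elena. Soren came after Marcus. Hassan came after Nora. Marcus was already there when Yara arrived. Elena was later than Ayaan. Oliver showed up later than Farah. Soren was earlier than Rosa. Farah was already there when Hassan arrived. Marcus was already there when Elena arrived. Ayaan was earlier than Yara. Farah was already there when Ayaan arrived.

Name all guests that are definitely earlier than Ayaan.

Directly stated before Ayaan: Farah and Rosa.
Marcus reaches Ayaan via Marcus → Farah → Ayaan.
Soren reaches Ayaan via Soren → Rosa → Ayaan.
No chain forces Yara (or any of the others) ahead of Ayaan.

Farah, Marcus, Rosa, Soren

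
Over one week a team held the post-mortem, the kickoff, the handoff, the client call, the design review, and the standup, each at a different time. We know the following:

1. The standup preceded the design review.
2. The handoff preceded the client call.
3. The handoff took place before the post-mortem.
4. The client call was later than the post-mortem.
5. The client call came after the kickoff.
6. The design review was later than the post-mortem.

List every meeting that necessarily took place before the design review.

Directly stated before the design review: the post-mortem and the standup.
The handoff reaches the design review via the handoff → the post-mortem → the design review.

the handoff, the post-mortem, the standup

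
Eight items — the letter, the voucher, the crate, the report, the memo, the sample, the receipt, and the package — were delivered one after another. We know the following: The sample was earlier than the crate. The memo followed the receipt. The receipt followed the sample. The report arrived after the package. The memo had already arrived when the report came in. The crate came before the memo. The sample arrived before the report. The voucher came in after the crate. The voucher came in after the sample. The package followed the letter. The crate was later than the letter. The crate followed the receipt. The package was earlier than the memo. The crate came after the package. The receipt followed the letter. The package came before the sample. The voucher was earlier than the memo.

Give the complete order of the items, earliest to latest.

the letter, the package, the sample, the receipt, the crate, the voucher, the memo, the report

The constraints fix every adjacent pair, so only one ordering works:
the letter → the package → the sample → the receipt → the crate → the voucher → the memo → the report.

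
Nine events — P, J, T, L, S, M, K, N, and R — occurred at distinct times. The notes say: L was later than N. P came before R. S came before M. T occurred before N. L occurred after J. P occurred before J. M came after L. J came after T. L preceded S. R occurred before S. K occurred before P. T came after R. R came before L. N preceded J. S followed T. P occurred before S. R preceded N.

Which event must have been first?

K

K has a chain of constraints placing it before every other event, so K must be first.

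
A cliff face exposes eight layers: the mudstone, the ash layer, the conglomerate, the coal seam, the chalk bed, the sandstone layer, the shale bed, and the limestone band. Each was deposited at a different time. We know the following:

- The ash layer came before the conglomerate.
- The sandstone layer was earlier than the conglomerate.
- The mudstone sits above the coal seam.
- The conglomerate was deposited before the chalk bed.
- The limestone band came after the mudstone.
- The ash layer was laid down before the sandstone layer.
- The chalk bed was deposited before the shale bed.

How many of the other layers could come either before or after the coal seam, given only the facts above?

Forced after the coal seam: the limestone band and the mudstone.
That leaves the ash layer, the chalk bed, the conglomerate, the sandstone layer, and the shale bed with no forced order relative to the coal seam — 5.

5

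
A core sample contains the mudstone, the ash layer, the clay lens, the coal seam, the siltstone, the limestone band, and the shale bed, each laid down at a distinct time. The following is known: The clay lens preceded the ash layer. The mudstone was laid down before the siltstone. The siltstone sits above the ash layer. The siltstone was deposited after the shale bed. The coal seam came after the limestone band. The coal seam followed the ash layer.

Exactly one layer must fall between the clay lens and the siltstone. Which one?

the ash layer

Tracing the constraints gives the clay lens → the ash layer → the siltstone, so the ash layer sits after the clay lens and before the siltstone.
No other layer is forced both after the clay lens and before the siltstone.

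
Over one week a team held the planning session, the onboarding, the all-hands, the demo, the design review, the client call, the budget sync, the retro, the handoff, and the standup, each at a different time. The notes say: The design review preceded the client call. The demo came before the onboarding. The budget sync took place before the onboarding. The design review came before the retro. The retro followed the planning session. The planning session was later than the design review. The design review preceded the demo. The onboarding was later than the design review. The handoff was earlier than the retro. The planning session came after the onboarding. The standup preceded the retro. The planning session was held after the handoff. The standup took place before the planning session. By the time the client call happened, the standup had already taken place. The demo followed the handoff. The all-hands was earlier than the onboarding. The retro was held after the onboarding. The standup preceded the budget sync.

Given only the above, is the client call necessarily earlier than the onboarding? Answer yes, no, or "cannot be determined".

No chain of stated constraints runs from the client call to the onboarding, and none runs from the onboarding to the client call either.
So the relative order of the client call and the onboarding is not fixed by the given facts.

cannot be determined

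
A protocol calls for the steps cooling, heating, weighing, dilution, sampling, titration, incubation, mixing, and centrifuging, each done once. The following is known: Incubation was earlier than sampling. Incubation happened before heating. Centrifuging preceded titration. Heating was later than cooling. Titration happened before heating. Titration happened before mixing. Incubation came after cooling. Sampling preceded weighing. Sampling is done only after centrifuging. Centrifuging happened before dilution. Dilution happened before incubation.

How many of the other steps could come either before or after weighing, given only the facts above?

3

Forced before weighing: centrifuging, cooling, dilution, incubation, and sampling.
That leaves heating, mixing, and titration with no forced order relative to weighing — 3.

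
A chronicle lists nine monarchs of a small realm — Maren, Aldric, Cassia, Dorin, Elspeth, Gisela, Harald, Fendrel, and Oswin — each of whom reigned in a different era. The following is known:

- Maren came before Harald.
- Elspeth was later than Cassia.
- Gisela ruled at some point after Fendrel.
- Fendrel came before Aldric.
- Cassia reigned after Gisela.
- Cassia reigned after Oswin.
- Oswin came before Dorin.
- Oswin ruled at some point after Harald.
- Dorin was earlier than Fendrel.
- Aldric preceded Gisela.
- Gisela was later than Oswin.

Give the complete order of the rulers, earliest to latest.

Maren, Harald, Oswin, Dorin, Fendrel, Aldric, Gisela, Cassia, Elspeth

The constraints fix every adjacent pair, so only one ordering works:
Maren → Harald → Oswin → Dorin → Fendrel → Aldric → Gisela → Cassia → Elspeth.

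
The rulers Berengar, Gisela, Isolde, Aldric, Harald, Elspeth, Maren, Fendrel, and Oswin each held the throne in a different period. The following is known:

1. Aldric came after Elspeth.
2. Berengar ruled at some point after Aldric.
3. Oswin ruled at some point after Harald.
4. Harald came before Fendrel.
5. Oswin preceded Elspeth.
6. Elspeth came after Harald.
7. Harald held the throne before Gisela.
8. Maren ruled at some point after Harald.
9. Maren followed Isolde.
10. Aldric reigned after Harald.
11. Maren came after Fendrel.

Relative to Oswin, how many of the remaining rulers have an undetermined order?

4

Forced before Oswin: Harald; forced after Oswin: Aldric, Berengar, and Elspeth.
That leaves Fendrel, Gisela, Isolde, and Maren with no forced order relative to Oswin — 4.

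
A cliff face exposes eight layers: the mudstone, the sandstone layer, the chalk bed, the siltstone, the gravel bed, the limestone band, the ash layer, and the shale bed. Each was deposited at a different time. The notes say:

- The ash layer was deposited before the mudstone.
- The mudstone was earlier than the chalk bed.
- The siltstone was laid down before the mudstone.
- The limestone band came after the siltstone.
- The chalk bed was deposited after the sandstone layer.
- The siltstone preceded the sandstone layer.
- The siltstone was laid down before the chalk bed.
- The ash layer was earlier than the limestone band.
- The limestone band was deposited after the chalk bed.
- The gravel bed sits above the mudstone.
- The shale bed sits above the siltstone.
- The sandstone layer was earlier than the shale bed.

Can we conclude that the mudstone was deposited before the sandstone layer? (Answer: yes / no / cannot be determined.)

cannot be determined

No chain of stated constraints runs from the mudstone to the sandstone layer, and none runs from the sandstone layer to the mudstone either.
So the relative order of the mudstone and the sandstone layer is not fixed by the given facts.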